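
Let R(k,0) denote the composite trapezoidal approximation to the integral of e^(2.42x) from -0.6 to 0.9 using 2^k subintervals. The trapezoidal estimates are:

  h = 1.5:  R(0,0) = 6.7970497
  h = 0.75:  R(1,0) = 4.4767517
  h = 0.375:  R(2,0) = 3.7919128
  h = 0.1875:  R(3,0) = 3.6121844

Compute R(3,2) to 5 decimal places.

R(2,1) = (4·3.7919128 − 4.4767517) / 3 = 3.5636332
R(3,1) = (4·3.6121844 − 3.7919128) / 3 = 3.5522749
R(3,2) = 3.5522749 + (3.5522749 − 3.5636332)/15 = 3.5515177
(Column j=1 coincides with Simpson's rule on the same nodes.)

3.55152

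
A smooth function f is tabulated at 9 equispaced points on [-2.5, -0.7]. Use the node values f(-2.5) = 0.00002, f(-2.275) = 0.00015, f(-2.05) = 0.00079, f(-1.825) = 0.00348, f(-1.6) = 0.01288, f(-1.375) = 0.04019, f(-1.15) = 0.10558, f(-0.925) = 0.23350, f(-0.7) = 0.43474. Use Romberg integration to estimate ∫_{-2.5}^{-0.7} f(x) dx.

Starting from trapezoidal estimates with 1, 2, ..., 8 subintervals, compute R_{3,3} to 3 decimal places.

0.134

R_{0,0} (trapezoid, 1 panel, h=1.8000): 0.39128
R_{1,0} (trapezoid, 2 panels, h=0.9000): 0.20723
R_{2,0} (trapezoid, 4 panels, h=0.4500): 0.15148
R_{3,0} (trapezoid, 8 panels, h=0.2250): 0.13814
R_{1,1} = 0.20723 + (0.20723 − 0.39128)/3 = 0.14588
R_{2,1} = 0.15148 + (0.15148 − 0.20723)/3 = 0.13290
R_{3,1} = 0.13814 + (0.13814 − 0.15148)/3 = 0.13369
R_{2,2} = 0.13290 + (0.13290 − 0.14588)/15 = 0.13203
R_{3,2} = 0.13369 + (0.13369 − 0.13290)/15 = 0.13374
R_{3,3} = 0.13374 + (0.13374 − 0.13203)/63 = 0.13377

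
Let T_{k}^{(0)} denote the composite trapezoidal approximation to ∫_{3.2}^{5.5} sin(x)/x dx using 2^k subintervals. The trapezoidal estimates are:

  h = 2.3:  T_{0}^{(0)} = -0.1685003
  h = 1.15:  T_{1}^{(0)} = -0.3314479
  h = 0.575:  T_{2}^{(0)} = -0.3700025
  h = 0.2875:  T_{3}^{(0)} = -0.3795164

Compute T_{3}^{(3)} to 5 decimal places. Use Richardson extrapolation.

-0.38268

Richardson extrapolation on the trapezoidal column (denominator 4−1=3):
T_{1}^{(1)} = -0.3314479 + (-0.3314479 − (-0.1685003))/3 = -0.3857638
T_{2}^{(1)} = -0.3700025 + (-0.3700025 − (-0.3314479))/3 = -0.3828540
T_{3}^{(1)} = (4·(-0.3795164) − (-0.3700025)) / 3 = -0.3826877
T_{2}^{(2)} = -0.3828540 + (-0.3828540 − (-0.3857638))/15 = -0.3826600
T_{3}^{(2)} = -0.3826877 + (-0.3826877 − (-0.3828540))/15 = -0.3826766
T_{3}^{(3)} = (64·(-0.3826766) − (-0.3826600)) / 63 = -0.3826769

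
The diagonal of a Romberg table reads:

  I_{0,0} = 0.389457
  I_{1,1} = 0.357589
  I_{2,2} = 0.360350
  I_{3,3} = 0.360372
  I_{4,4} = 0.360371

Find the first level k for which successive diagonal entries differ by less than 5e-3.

|I_{1,1} − I_{0,0}| = 0.031868 ≥ 5e-3
|I_{2,2} − I_{1,1}| = 0.002761 < 5e-3

k = 2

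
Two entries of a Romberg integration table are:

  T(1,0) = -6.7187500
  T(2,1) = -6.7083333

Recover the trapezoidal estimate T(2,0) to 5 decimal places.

-6.71094

From T(2,1) = (4·T(2,0) − T(1,0))/3, solve for T(2,0):
4·T(2,0) = 3·(-6.7083333) + (-6.7187500) = -26.8437499
T(2,0) = -6.7109375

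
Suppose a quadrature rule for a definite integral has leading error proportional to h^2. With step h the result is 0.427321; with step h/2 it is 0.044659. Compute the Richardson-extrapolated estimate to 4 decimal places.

The leading error scales as h^2; refining by a factor of 2 reduces it by 2^2 = 4.
Extrapolated value = (4·A(h/2) − A(h)) / (4 − 1)
= (4·0.044659 − 0.427321) / 3
= -0.248685 / 3 = -0.082895

-0.0829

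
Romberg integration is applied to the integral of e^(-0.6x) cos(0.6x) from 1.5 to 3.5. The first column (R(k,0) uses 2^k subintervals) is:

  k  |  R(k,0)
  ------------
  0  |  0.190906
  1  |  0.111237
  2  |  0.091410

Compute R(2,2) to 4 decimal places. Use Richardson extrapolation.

0.0848

Richardson extrapolation on the trapezoidal column (denominator 4−1=3):
R(1,1) = 0.111237 + (0.111237 − 0.190906)/3 = 0.084681
R(2,1) = (4·0.091410 − 0.111237) / 3 = 0.084801
R(2,2) = (16·0.084801 − 0.084681) / 15 = 0.084809
(Column j=1 coincides with Simpson's rule on the same nodes.)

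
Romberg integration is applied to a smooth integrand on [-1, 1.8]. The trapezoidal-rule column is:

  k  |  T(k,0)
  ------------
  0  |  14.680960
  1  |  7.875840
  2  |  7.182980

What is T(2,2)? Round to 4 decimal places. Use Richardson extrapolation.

T(1,1) = (4·7.875840 − 14.680960) / 3 = 5.607467
T(2,1) = 7.182980 + (7.182980 − 7.875840)/3 = 6.952027
T(2,2) = (16·6.952027 − 5.607467) / 15 = 7.041664

7.0417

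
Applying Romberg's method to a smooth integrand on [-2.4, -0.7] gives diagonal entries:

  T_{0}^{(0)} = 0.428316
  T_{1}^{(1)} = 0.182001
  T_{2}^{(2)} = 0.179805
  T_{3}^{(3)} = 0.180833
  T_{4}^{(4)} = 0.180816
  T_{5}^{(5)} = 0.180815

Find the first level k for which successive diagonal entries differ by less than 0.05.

|T_{1}^{(1)} − T_{0}^{(0)}| = 0.246315 ≥ 0.05
|T_{2}^{(2)} − T_{1}^{(1)}| = 0.002196 < 0.05

k = 2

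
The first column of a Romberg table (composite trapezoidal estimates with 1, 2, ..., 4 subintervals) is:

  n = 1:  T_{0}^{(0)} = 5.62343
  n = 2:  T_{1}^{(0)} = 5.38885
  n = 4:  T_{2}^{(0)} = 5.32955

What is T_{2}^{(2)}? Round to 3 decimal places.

5.310

T_{1}^{(1)} = (4·5.38885 − 5.62343) / 3 = 5.31066
T_{2}^{(1)} = (4·5.32955 − 5.38885) / 3 = 5.30978
T_{2}^{(2)} = (16·5.30978 − 5.31066) / 15 = 5.30972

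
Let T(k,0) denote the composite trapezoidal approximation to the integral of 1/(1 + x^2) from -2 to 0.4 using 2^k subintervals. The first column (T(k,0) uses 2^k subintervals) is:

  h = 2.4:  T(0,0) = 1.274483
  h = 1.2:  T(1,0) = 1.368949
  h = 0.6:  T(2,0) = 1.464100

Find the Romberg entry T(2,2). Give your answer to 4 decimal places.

Richardson extrapolation on the trapezoidal column (denominator 4−1=3):
T(1,1) = 1.368949 + (1.368949 − 1.274483)/3 = 1.400438
T(2,1) = 1.464100 + (1.464100 − 1.368949)/3 = 1.495817
T(2,2) = (16·1.495817 − 1.400438) / 15 = 1.502176

1.5022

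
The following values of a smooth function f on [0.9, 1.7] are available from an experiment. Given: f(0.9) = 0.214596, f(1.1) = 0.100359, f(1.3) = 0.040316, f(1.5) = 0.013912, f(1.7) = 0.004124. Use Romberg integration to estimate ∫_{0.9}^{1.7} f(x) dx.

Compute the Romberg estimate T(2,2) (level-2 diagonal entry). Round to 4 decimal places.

T(0,0) (trapezoid, 1 panel, h=0.8000): 0.087488
T(1,0) (trapezoid, 2 panels, h=0.4000): 0.059870
T(2,0) (trapezoid, 4 panels, h=0.2000): 0.052789
T(1,1) = 0.059870 + (0.059870 − 0.087488)/3 = 0.050664
T(2,1) = 0.052789 + (0.052789 − 0.059870)/3 = 0.050429
T(2,2) = 0.050429 + (0.050429 − 0.050664)/15 = 0.050413

0.0504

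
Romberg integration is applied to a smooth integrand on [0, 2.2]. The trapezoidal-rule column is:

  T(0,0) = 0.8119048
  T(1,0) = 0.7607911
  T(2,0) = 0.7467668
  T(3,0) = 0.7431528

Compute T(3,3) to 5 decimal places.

0.74194

Richardson extrapolation on the trapezoidal column (denominator 4−1=3):
T(1,1) = 0.7607911 + (0.7607911 − 0.8119048)/3 = 0.7437532
T(2,1) = 0.7467668 + (0.7467668 − 0.7607911)/3 = 0.7420920
T(3,1) = (4·0.7431528 − 0.7467668) / 3 = 0.7419481
T(2,2) = (16·0.7420920 − 0.7437532) / 15 = 0.7419813
T(3,2) = (16·0.7419481 − 0.7420920) / 15 = 0.7419385
T(3,3) = 0.7419385 + (0.7419385 − 0.7419813)/63 = 0.7419378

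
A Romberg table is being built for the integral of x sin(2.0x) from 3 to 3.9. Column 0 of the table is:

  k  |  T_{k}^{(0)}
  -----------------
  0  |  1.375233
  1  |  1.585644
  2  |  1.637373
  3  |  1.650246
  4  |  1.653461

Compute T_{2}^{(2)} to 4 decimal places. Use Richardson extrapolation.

1.6545

Richardson extrapolation on the trapezoidal column (denominator 4−1=3):
T_{1}^{(1)} = (4·1.585644 − 1.375233) / 3 = 1.655781
T_{2}^{(1)} = 1.637373 + (1.637373 − 1.585644)/3 = 1.654616
T_{2}^{(2)} = (16·1.654616 − 1.655781) / 15 = 1.654538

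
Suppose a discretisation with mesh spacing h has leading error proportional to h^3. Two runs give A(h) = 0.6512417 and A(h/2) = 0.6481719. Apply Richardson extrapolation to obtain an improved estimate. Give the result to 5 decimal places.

0.64773

The leading error scales as h^3; refining by a factor of 2 reduces it by 2^3 = 8.
Extrapolated value = (8·A(h/2) − A(h)) / (8 − 1)
= (8·0.6481719 − 0.6512417) / 7
= 4.5341335 / 7 = 0.6477334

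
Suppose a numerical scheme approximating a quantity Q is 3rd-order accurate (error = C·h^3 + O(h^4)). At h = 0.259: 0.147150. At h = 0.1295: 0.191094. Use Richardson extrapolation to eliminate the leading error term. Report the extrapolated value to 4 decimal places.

0.1974

The leading error scales as h^3; refining by a factor of 2 reduces it by 2^3 = 8.
Extrapolated value = (8·A(h/2) − A(h)) / (8 − 1)
= (8·0.191094 − 0.147150) / 7
= 1.381602 / 7 = 0.197372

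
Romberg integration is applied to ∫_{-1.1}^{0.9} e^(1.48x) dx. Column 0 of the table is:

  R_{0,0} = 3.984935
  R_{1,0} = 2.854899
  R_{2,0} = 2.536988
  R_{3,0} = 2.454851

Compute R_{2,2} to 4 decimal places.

2.4279

R_{1,1} = (4·2.854899 − 3.984935) / 3 = 2.478220
R_{2,1} = (4·2.536988 − 2.854899) / 3 = 2.431018
R_{2,2} = 2.431018 + (2.431018 − 2.478220)/15 = 2.427871
(Column j=1 coincides with Simpson's rule on the same nodes.)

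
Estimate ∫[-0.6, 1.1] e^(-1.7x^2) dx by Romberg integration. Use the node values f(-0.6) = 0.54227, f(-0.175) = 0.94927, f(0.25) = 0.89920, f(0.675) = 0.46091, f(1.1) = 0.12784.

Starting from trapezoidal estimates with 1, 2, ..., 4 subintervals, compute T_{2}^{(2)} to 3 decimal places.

T_{0}^{(0)} (trapezoid, 1 panel, h=1.7000): 0.56959
T_{1}^{(0)} (trapezoid, 2 panels, h=0.8500): 1.04912
T_{2}^{(0)} (trapezoid, 4 panels, h=0.4250): 1.12388
T_{1}^{(1)} = 1.04912 + (1.04912 − 0.56959)/3 = 1.20896
T_{2}^{(1)} = 1.12388 + (1.12388 − 1.04912)/3 = 1.14880
T_{2}^{(2)} = 1.14880 + (1.14880 − 1.20896)/15 = 1.14479

1.145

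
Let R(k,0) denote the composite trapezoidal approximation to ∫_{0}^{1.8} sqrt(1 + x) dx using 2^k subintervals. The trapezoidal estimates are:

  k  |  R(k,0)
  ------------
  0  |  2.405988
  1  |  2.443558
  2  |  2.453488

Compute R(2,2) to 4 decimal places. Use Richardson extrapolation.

Richardson extrapolation on the trapezoidal column (denominator 4−1=3):
R(1,1) = (4·2.443558 − 2.405988) / 3 = 2.456081
R(2,1) = (4·2.453488 − 2.443558) / 3 = 2.456798
R(2,2) = (16·2.456798 − 2.456081) / 15 = 2.456846

2.4568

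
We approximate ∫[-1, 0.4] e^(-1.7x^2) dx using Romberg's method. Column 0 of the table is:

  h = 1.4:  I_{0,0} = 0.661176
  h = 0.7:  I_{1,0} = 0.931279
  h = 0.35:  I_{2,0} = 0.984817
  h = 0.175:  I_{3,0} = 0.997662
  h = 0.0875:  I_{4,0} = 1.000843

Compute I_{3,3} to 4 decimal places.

1.0019

Richardson extrapolation on the trapezoidal column (denominator 4−1=3):
I_{1,1} = (4·0.931279 − 0.661176) / 3 = 1.021313
I_{2,1} = (4·0.984817 − 0.931279) / 3 = 1.002663
I_{3,1} = (4·0.997662 − 0.984817) / 3 = 1.001944
I_{2,2} = 1.002663 + (1.002663 − 1.021313)/15 = 1.001420
I_{3,2} = (16·1.001944 − 1.002663) / 15 = 1.001896
I_{3,3} = 1.001896 + (1.001896 − 1.001420)/63 = 1.001904
(Column j=1 coincides with Simpson's rule on the same nodes.)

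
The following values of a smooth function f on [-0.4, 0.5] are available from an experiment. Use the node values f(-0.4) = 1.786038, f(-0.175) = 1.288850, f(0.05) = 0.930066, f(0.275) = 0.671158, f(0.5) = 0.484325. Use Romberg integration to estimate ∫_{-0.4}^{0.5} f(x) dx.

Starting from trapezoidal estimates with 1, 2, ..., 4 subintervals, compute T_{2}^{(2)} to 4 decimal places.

T_{0}^{(0)} (trapezoid, 1 panel, h=0.9000): 1.021663
T_{1}^{(0)} (trapezoid, 2 panels, h=0.4500): 0.929361
T_{2}^{(0)} (trapezoid, 4 panels, h=0.2250): 0.905682
T_{1}^{(1)} = 0.929361 + (0.929361 − 1.021663)/3 = 0.898594
T_{2}^{(1)} = 0.905682 + (0.905682 − 0.929361)/3 = 0.897789
T_{2}^{(2)} = 0.897789 + (0.897789 − 0.898594)/15 = 0.897735

0.8977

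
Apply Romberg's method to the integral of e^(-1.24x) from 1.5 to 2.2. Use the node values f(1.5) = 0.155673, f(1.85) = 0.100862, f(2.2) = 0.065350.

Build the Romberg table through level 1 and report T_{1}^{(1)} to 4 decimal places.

T_{0}^{(0)} (trapezoid, 1 panel, h=0.7000): 0.077358
T_{1}^{(0)} (trapezoid, 2 panels, h=0.3500): 0.073981
T_{1}^{(1)} = 0.073981 + (0.073981 − 0.077358)/3 = 0.072855

0.0729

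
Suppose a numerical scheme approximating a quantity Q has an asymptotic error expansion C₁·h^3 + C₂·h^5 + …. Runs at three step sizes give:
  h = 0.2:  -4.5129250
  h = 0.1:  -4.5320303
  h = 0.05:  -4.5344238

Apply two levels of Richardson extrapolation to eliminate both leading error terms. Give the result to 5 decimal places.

First eliminate the h^3 term (factor 2^3 = 8):
  B₁ = (8·(-4.5320303) − (-4.5129250))/7 = -4.5347596
  B₂ = (8·(-4.5344238) − (-4.5320303))/7 = -4.5347657
Then eliminate the h^5 term (factor 2^5 = 32):
  (32·(-4.5347657) − (-4.5347596))/31 = -4.5347659

-4.53477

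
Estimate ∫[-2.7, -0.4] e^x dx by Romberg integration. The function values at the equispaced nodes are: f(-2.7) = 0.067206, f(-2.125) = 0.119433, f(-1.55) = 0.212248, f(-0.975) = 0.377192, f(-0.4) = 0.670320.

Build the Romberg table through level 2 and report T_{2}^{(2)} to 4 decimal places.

T_{0}^{(0)} (trapezoid, 1 panel, h=2.3000): 0.848155
T_{1}^{(0)} (trapezoid, 2 panels, h=1.1500): 0.668163
T_{2}^{(0)} (trapezoid, 4 panels, h=0.5750): 0.619641
T_{1}^{(1)} = 0.668163 + (0.668163 − 0.848155)/3 = 0.608166
T_{2}^{(1)} = 0.619641 + (0.619641 − 0.668163)/3 = 0.603467
T_{2}^{(2)} = 0.603467 + (0.603467 − 0.608166)/15 = 0.603154

0.6032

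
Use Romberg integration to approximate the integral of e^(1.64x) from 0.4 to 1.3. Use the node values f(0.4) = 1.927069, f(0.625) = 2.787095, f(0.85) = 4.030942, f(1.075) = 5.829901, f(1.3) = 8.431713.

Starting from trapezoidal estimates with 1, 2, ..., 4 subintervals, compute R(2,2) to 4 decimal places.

3.9663

R(0,0) (trapezoid, 1 panel, h=0.9000): 4.661452
R(1,0) (trapezoid, 2 panels, h=0.4500): 4.144650
R(2,0) (trapezoid, 4 panels, h=0.2250): 4.011149
R(1,1) = 4.144650 + (4.144650 − 4.661452)/3 = 3.972383
R(2,1) = 4.011149 + (4.011149 − 4.144650)/3 = 3.966649
R(2,2) = 3.966649 + (3.966649 − 3.972383)/15 = 3.966267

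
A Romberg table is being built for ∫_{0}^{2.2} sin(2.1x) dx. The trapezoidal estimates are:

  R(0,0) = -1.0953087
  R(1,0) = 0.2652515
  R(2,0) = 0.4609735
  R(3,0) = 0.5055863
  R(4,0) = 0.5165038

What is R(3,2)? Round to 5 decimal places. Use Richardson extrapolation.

0.52007

Richardson extrapolation on the trapezoidal column (denominator 4−1=3):
R(2,1) = 0.4609735 + (0.4609735 − 0.2652515)/3 = 0.5262142
R(3,1) = 0.5055863 + (0.5055863 − 0.4609735)/3 = 0.5204572
R(3,2) = 0.5204572 + (0.5204572 − 0.5262142)/15 = 0.5200734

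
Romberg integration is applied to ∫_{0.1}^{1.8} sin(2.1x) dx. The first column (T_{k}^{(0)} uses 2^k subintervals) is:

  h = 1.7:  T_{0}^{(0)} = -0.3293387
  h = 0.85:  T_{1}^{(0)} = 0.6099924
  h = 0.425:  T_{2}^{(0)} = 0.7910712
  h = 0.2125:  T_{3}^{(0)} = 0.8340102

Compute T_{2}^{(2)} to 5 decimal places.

Richardson extrapolation on the trapezoidal column (denominator 4−1=3):
T_{1}^{(1)} = 0.6099924 + (0.6099924 − (-0.3293387))/3 = 0.9231028
T_{2}^{(1)} = (4·0.7910712 − 0.6099924) / 3 = 0.8514308
T_{2}^{(2)} = 0.8514308 + (0.8514308 − 0.9231028)/15 = 0.8466527

0.84665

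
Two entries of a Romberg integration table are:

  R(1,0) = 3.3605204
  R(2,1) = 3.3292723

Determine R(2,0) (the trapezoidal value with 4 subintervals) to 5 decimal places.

From R(2,1) = (4·R(2,0) − R(1,0))/3, solve for R(2,0):
4·R(2,0) = 3·3.3292723 + 3.3605204 = 13.3483373
R(2,0) = 3.3370843

3.33708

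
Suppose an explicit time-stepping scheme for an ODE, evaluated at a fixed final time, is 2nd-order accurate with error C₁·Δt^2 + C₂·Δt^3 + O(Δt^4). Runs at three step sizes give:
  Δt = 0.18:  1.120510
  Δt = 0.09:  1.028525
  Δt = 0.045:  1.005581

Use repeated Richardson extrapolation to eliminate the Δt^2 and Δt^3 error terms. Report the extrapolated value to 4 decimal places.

0.9979

First eliminate the Δt^2 term (factor 2^2 = 4):
  B₁ = (4·1.028525 − 1.120510)/3 = 0.997863
  B₂ = (4·1.005581 − 1.028525)/3 = 0.997933
Then eliminate the Δt^3 term (factor 2^3 = 8):
  (8·0.997933 − 0.997863)/7 = 0.997943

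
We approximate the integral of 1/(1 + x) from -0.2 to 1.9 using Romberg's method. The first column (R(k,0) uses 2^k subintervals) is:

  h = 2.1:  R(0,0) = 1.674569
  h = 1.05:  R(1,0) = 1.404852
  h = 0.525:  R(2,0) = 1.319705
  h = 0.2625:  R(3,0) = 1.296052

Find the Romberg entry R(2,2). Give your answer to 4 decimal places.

R(1,1) = (4·1.404852 − 1.674569) / 3 = 1.314946
R(2,1) = 1.319705 + (1.319705 − 1.404852)/3 = 1.291323
R(2,2) = (16·1.291323 − 1.314946) / 15 = 1.289748

1.2897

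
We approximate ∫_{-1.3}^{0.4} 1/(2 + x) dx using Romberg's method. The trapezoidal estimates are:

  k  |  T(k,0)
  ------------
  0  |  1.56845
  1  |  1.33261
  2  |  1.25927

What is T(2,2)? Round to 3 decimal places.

T(1,1) = (4·1.33261 − 1.56845) / 3 = 1.25400
T(2,1) = 1.25927 + (1.25927 − 1.33261)/3 = 1.23482
T(2,2) = (16·1.23482 − 1.25400) / 15 = 1.23354

1.234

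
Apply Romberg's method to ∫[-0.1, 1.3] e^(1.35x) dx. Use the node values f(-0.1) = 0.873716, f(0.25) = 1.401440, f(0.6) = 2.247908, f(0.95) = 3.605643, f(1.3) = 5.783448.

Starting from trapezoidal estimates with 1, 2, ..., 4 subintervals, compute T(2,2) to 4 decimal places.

T(0,0) (trapezoid, 1 panel, h=1.4000): 4.660015
T(1,0) (trapezoid, 2 panels, h=0.7000): 3.903543
T(2,0) (trapezoid, 4 panels, h=0.3500): 3.704251
T(1,1) = 3.903543 + (3.903543 − 4.660015)/3 = 3.651386
T(2,1) = 3.704251 + (3.704251 − 3.903543)/3 = 3.637820
T(2,2) = 3.637820 + (3.637820 − 3.651386)/15 = 3.636916

3.6369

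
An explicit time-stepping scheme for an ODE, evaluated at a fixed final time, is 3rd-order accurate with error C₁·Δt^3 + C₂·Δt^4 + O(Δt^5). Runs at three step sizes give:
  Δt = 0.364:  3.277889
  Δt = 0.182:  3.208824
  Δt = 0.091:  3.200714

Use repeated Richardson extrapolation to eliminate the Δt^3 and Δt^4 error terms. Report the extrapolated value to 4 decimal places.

3.1996

First eliminate the Δt^3 term (factor 2^3 = 8):
  B₁ = (8·3.208824 − 3.277889)/7 = 3.198958
  B₂ = (8·3.200714 − 3.208824)/7 = 3.199555
Then eliminate the Δt^4 term (factor 2^4 = 16):
  (16·3.199555 − 3.198958)/15 = 3.199595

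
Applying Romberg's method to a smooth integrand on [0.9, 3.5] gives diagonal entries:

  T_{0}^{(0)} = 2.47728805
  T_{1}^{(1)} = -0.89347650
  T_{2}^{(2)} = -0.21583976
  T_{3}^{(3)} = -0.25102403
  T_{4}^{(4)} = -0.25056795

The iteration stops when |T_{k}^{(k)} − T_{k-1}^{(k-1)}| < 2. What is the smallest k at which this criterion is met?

|T_{1}^{(1)} − T_{0}^{(0)}| = 3.37076455 ≥ 2
|T_{2}^{(2)} − T_{1}^{(1)}| = 0.67763674 < 2

k = 2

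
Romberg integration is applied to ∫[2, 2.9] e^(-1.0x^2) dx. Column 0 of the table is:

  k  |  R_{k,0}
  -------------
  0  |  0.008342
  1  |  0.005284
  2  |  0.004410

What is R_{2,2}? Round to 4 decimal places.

0.0041

Richardson extrapolation on the trapezoidal column (denominator 4−1=3):
R_{1,1} = 0.005284 + (0.005284 − 0.008342)/3 = 0.004265
R_{2,1} = 0.004410 + (0.004410 − 0.005284)/3 = 0.004119
R_{2,2} = (16·0.004119 − 0.004265) / 15 = 0.004109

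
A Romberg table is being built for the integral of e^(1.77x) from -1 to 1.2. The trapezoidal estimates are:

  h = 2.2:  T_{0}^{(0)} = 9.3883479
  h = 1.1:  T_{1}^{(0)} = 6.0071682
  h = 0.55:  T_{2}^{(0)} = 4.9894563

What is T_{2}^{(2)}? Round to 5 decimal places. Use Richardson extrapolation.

4.63489

Richardson extrapolation on the trapezoidal column (denominator 4−1=3):
T_{1}^{(1)} = 6.0071682 + (6.0071682 − 9.3883479)/3 = 4.8801083
T_{2}^{(1)} = (4·4.9894563 − 6.0071682) / 3 = 4.6502190
T_{2}^{(2)} = 4.6502190 + (4.6502190 − 4.8801083)/15 = 4.6348930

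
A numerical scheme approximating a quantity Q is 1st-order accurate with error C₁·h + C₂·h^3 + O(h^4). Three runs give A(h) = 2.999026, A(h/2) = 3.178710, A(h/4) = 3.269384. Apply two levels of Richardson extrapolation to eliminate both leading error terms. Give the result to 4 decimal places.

First eliminate the h term (factor 2^1 = 2):
  B₁ = (2·3.178710 − 2.999026)/1 = 3.358394
  B₂ = (2·3.269384 − 3.178710)/1 = 3.360058
Then eliminate the h^3 term (factor 2^3 = 8):
  (8·3.360058 − 3.358394)/7 = 3.360296

3.3603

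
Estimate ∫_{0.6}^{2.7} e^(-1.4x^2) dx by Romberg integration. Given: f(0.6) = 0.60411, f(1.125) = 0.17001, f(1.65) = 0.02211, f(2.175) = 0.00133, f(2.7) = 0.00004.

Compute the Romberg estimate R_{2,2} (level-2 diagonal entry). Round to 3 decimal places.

0.233

R_{0,0} (trapezoid, 1 panel, h=2.1000): 0.63436
R_{1,0} (trapezoid, 2 panels, h=1.0500): 0.34039
R_{2,0} (trapezoid, 4 panels, h=0.5250): 0.26015
R_{1,1} = 0.34039 + (0.34039 − 0.63436)/3 = 0.24240
R_{2,1} = 0.26015 + (0.26015 − 0.34039)/3 = 0.23340
R_{2,2} = 0.23340 + (0.23340 − 0.24240)/15 = 0.23280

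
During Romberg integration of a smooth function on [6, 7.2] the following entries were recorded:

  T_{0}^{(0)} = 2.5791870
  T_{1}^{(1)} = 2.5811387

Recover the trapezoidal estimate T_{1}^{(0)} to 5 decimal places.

2.58065

From T_{1}^{(1)} = (4·T_{1}^{(0)} − T_{0}^{(0)})/3, solve for T_{1}^{(0)}:
4·T_{1}^{(0)} = 3·2.5811387 + 2.5791870 = 10.3226031
T_{1}^{(0)} = 2.5806508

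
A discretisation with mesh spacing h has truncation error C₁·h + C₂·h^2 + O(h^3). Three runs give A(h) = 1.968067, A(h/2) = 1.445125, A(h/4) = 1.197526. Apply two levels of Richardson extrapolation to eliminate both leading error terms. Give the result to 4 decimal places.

0.9592

First eliminate the h term (factor 2^1 = 2):
  B₁ = (2·1.445125 − 1.968067)/1 = 0.922183
  B₂ = (2·1.197526 − 1.445125)/1 = 0.949927
Then eliminate the h^2 term (factor 2^2 = 4):
  (4·0.949927 − 0.922183)/3 = 0.959175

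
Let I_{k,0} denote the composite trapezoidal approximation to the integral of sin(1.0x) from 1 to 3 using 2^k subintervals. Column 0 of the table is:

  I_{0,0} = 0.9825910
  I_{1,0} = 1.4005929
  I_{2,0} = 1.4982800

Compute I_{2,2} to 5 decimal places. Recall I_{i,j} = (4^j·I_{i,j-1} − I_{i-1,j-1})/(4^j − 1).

I_{1,1} = 1.4005929 + (1.4005929 − 0.9825910)/3 = 1.5399269
I_{2,1} = (4·1.4982800 − 1.4005929) / 3 = 1.5308424
I_{2,2} = (16·1.5308424 − 1.5399269) / 15 = 1.5302368
(Column j=1 coincides with Simpson's rule on the same nodes.)

1.53024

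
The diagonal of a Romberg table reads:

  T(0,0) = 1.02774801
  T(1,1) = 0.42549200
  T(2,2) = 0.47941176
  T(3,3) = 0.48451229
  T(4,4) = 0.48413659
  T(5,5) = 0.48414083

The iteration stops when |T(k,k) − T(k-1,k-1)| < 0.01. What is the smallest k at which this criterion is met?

k = 3

|T(1,1) − T(0,0)| = 0.60225601 ≥ 0.01
|T(2,2) − T(1,1)| = 0.05391976 ≥ 0.01
|T(3,3) − T(2,2)| = 0.00510053 < 0.01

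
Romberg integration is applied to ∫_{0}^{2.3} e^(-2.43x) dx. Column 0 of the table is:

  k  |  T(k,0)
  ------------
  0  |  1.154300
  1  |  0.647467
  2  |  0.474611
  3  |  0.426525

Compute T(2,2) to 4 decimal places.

Richardson extrapolation on the trapezoidal column (denominator 4−1=3):
T(1,1) = 0.647467 + (0.647467 − 1.154300)/3 = 0.478523
T(2,1) = 0.474611 + (0.474611 − 0.647467)/3 = 0.416992
T(2,2) = 0.416992 + (0.416992 − 0.478523)/15 = 0.412890
(Column j=1 coincides with Simpson's rule on the same nodes.)

0.4129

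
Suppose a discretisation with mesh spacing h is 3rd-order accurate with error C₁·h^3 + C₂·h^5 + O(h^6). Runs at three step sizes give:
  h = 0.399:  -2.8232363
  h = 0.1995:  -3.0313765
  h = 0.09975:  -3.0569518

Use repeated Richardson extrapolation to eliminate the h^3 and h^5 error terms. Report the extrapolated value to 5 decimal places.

First eliminate the h^3 term (factor 2^3 = 8):
  B₁ = (8·(-3.0313765) − (-2.8232363))/7 = -3.0611108
  B₂ = (8·(-3.0569518) − (-3.0313765))/7 = -3.0606054
Then eliminate the h^5 term (factor 2^5 = 32):
  (32·(-3.0606054) − (-3.0611108))/31 = -3.0605891

-3.06059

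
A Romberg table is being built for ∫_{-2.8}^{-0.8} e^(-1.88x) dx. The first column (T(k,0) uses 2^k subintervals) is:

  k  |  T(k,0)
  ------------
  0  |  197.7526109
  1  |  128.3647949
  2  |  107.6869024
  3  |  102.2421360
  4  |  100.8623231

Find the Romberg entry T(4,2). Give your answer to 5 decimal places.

100.40073

T(3,1) = 102.2421360 + (102.2421360 − 107.6869024)/3 = 100.4272139
T(4,1) = 100.8623231 + (100.8623231 − 102.2421360)/3 = 100.4023855
T(4,2) = 100.4023855 + (100.4023855 − 100.4272139)/15 = 100.4007303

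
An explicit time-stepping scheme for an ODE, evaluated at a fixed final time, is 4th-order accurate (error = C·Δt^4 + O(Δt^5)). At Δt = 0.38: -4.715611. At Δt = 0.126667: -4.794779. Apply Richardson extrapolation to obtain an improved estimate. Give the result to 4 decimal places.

-4.7958

The leading error scales as Δt^4; refining by a factor of 3 reduces it by 3^4 = 81.
Extrapolated value = (81·A(Δt/3) − A(Δt)) / (81 − 1)
= (81·(-4.794779) − (-4.715611)) / 80
= -383.661488 / 80 = -4.795769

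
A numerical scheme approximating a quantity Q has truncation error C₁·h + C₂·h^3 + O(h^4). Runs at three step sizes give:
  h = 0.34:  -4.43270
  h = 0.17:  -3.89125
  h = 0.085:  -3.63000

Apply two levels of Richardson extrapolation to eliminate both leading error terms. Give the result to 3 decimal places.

-3.371

First eliminate the h term (factor 2^1 = 2):
  B₁ = (2·(-3.89125) − (-4.43270))/1 = -3.34980
  B₂ = (2·(-3.63000) − (-3.89125))/1 = -3.36875
Then eliminate the h^3 term (factor 2^3 = 8):
  (8·(-3.36875) − (-3.34980))/7 = -3.37146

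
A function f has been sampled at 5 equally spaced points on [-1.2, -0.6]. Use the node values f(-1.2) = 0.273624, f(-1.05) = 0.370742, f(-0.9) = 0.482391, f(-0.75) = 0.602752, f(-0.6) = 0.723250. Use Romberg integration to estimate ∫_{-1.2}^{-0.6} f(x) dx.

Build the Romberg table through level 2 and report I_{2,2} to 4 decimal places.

0.2928

I_{0,0} (trapezoid, 1 panel, h=0.6000): 0.299062
I_{1,0} (trapezoid, 2 panels, h=0.3000): 0.294248
I_{2,0} (trapezoid, 4 panels, h=0.1500): 0.293148
I_{1,1} = 0.294248 + (0.294248 − 0.299062)/3 = 0.292643
I_{2,1} = 0.293148 + (0.293148 − 0.294248)/3 = 0.292781
I_{2,2} = 0.292781 + (0.292781 − 0.292643)/15 = 0.292790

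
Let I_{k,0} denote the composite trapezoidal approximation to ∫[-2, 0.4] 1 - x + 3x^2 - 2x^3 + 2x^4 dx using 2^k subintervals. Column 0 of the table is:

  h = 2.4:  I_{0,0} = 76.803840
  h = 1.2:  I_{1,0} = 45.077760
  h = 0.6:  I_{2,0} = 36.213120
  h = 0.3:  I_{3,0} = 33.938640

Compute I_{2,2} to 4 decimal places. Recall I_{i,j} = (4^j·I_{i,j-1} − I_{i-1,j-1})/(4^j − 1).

33.1753

Richardson extrapolation on the trapezoidal column (denominator 4−1=3):
I_{1,1} = 45.077760 + (45.077760 − 76.803840)/3 = 34.502400
I_{2,1} = (4·36.213120 − 45.077760) / 3 = 33.258240
I_{2,2} = 33.258240 + (33.258240 − 34.502400)/15 = 33.175296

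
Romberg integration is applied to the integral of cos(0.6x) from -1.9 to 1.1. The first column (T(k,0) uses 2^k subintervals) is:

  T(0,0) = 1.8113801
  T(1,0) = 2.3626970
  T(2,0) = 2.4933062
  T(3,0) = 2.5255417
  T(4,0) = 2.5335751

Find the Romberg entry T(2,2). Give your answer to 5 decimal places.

Richardson extrapolation on the trapezoidal column (denominator 4−1=3):
T(1,1) = (4·2.3626970 − 1.8113801) / 3 = 2.5464693
T(2,1) = 2.4933062 + (2.4933062 − 2.3626970)/3 = 2.5368426
T(2,2) = (16·2.5368426 − 2.5464693) / 15 = 2.5362008

2.53620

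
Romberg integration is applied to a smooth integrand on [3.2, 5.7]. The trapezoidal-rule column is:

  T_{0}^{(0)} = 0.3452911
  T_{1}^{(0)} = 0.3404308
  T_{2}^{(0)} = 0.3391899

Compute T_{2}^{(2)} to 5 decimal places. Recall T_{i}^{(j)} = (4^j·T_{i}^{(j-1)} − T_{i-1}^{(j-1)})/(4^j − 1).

0.33877

T_{1}^{(1)} = (4·0.3404308 − 0.3452911) / 3 = 0.3388107
T_{2}^{(1)} = 0.3391899 + (0.3391899 − 0.3404308)/3 = 0.3387763
T_{2}^{(2)} = 0.3387763 + (0.3387763 − 0.3388107)/15 = 0.3387740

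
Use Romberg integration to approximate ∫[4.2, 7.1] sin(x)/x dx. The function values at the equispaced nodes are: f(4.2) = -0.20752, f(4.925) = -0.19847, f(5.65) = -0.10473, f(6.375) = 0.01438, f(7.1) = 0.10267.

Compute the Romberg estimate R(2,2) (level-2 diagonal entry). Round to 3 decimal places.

-0.254

R(0,0) (trapezoid, 1 panel, h=2.9000): -0.15203
R(1,0) (trapezoid, 2 panels, h=1.4500): -0.22787
R(2,0) (trapezoid, 4 panels, h=0.7250): -0.24740
R(1,1) = -0.22787 + (-0.22787 − (-0.15203))/3 = -0.25315
R(2,1) = -0.24740 + (-0.24740 − (-0.22787))/3 = -0.25391
R(2,2) = -0.25391 + (-0.25391 − (-0.25315))/15 = -0.25396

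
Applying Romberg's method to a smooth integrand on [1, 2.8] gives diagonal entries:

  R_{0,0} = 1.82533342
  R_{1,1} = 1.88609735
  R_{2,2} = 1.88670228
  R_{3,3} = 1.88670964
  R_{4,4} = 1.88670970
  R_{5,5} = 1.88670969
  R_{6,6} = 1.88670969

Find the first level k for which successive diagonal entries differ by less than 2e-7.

|R_{1,1} − R_{0,0}| = 0.06076393 ≥ 2e-7
|R_{2,2} − R_{1,1}| = 0.00060493 ≥ 2e-7
|R_{3,3} − R_{2,2}| = 0.00000736 ≥ 2e-7
|R_{4,4} − R_{3,3}| = 0.00000006 < 2e-7

k = 4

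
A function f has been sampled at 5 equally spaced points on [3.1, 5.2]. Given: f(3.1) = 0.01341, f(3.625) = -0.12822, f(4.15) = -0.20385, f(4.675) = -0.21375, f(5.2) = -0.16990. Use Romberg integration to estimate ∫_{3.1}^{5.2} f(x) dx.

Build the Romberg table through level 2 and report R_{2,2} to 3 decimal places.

R_{0,0} (trapezoid, 1 panel, h=2.1000): -0.16431
R_{1,0} (trapezoid, 2 panels, h=1.0500): -0.29620
R_{2,0} (trapezoid, 4 panels, h=0.5250): -0.32763
R_{1,1} = -0.29620 + (-0.29620 − (-0.16431))/3 = -0.34016
R_{2,1} = -0.32763 + (-0.32763 − (-0.29620))/3 = -0.33811
R_{2,2} = -0.33811 + (-0.33811 − (-0.34016))/15 = -0.33797

-0.338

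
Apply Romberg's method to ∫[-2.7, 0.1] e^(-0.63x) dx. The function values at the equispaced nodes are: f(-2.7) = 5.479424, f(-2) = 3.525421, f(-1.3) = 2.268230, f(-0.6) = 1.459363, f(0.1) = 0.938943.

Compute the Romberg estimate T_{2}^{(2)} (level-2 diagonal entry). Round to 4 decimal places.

7.2072

T_{0}^{(0)} (trapezoid, 1 panel, h=2.8000): 8.985714
T_{1}^{(0)} (trapezoid, 2 panels, h=1.4000): 7.668379
T_{2}^{(0)} (trapezoid, 4 panels, h=0.7000): 7.323538
T_{1}^{(1)} = 7.668379 + (7.668379 − 8.985714)/3 = 7.229267
T_{2}^{(1)} = 7.323538 + (7.323538 − 7.668379)/3 = 7.208591
T_{2}^{(2)} = 7.208591 + (7.208591 − 7.229267)/15 = 7.207213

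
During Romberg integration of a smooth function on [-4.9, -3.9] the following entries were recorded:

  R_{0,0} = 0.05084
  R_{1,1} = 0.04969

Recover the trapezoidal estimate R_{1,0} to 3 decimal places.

From R_{1,1} = (4·R_{1,0} − R_{0,0})/3, solve for R_{1,0}:
4·R_{1,0} = 3·0.04969 + 0.05084 = 0.19991
R_{1,0} = 0.04998

0.050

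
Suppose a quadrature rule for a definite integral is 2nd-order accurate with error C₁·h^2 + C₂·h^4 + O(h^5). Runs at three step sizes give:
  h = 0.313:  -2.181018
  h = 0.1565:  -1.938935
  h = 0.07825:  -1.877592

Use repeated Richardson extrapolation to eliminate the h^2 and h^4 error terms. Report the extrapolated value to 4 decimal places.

First eliminate the h^2 term (factor 2^2 = 4):
  B₁ = (4·(-1.938935) − (-2.181018))/3 = -1.858241
  B₂ = (4·(-1.877592) − (-1.938935))/3 = -1.857144
Then eliminate the h^4 term (factor 2^4 = 16):
  (16·(-1.857144) − (-1.858241))/15 = -1.857071

-1.8571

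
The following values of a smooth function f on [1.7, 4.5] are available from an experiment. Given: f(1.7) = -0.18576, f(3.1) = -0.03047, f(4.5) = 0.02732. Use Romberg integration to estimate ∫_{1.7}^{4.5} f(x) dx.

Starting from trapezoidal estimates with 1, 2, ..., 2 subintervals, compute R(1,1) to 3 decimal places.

R(0,0) (trapezoid, 1 panel, h=2.8000): -0.22182
R(1,0) (trapezoid, 2 panels, h=1.4000): -0.15357
R(1,1) = -0.15357 + (-0.15357 − (-0.22182))/3 = -0.13082

-0.131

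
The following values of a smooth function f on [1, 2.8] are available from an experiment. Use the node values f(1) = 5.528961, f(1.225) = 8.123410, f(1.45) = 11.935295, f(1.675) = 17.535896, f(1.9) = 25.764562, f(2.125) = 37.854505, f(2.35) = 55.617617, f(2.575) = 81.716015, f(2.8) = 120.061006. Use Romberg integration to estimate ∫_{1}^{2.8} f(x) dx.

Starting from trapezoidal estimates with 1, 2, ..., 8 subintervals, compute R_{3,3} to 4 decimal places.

66.9779

R_{0,0} (trapezoid, 1 panel, h=1.8000): 113.030970
R_{1,0} (trapezoid, 2 panels, h=0.9000): 79.703591
R_{2,0} (trapezoid, 4 panels, h=0.4500): 70.250606
R_{3,0} (trapezoid, 8 panels, h=0.2250): 67.802014
R_{1,1} = 79.703591 + (79.703591 − 113.030970)/3 = 68.594465
R_{2,1} = 70.250606 + (70.250606 − 79.703591)/3 = 67.099611
R_{3,1} = 67.802014 + (67.802014 − 70.250606)/3 = 66.985817
R_{2,2} = 67.099611 + (67.099611 − 68.594465)/15 = 66.999954
R_{3,2} = 66.985817 + (66.985817 − 67.099611)/15 = 66.978231
R_{3,3} = 66.978231 + (66.978231 − 66.999954)/63 = 66.977886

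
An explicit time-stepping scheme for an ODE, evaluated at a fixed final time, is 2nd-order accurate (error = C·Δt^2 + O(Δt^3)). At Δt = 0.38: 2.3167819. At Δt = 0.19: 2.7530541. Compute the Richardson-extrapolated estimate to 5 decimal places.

2.89848

The leading error scales as Δt^2; refining by a factor of 2 reduces it by 2^2 = 4.
Extrapolated value = (4·A(Δt/2) − A(Δt)) / (4 − 1)
= (4·2.7530541 − 2.3167819) / 3
= 8.6954345 / 3 = 2.8984782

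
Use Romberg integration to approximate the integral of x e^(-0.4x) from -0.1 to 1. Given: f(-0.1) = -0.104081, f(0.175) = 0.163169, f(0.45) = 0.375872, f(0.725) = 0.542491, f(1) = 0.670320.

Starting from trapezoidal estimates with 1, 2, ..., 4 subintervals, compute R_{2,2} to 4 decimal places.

0.3796

R_{0,0} (trapezoid, 1 panel, h=1.1000): 0.311431
R_{1,0} (trapezoid, 2 panels, h=0.5500): 0.362445
R_{2,0} (trapezoid, 4 panels, h=0.2750): 0.375279
R_{1,1} = 0.362445 + (0.362445 − 0.311431)/3 = 0.379450
R_{2,1} = 0.375279 + (0.375279 − 0.362445)/3 = 0.379557
R_{2,2} = 0.379557 + (0.379557 − 0.379450)/15 = 0.379564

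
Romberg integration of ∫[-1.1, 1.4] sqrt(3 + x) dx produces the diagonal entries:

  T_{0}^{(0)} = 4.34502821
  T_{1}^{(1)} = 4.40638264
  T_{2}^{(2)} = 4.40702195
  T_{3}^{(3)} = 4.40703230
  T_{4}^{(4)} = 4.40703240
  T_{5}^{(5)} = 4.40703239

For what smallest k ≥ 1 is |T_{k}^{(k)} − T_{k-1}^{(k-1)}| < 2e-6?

|T_{1}^{(1)} − T_{0}^{(0)}| = 0.06135443 ≥ 2e-6
|T_{2}^{(2)} − T_{1}^{(1)}| = 0.00063931 ≥ 2e-6
|T_{3}^{(3)} − T_{2}^{(2)}| = 0.00001035 ≥ 2e-6
|T_{4}^{(4)} − T_{3}^{(3)}| = 0.00000010 < 2e-6

k = 4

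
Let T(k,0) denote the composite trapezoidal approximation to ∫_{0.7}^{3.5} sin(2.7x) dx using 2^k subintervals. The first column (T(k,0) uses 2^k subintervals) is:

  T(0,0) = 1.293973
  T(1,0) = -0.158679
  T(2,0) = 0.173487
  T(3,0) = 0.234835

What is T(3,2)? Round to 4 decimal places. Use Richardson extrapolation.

T(2,1) = 0.173487 + (0.173487 − (-0.158679))/3 = 0.284209
T(3,1) = 0.234835 + (0.234835 − 0.173487)/3 = 0.255284
T(3,2) = (16·0.255284 − 0.284209) / 15 = 0.253356

0.2534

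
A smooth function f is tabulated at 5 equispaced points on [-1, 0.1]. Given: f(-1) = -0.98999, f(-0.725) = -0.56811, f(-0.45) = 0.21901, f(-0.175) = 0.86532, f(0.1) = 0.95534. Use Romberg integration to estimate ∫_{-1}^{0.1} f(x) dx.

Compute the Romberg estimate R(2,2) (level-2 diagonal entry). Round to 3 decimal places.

0.145

R(0,0) (trapezoid, 1 panel, h=1.1000): -0.01906
R(1,0) (trapezoid, 2 panels, h=0.5500): 0.11093
R(2,0) (trapezoid, 4 panels, h=0.2750): 0.13720
R(1,1) = 0.11093 + (0.11093 − (-0.01906))/3 = 0.15426
R(2,1) = 0.13720 + (0.13720 − 0.11093)/3 = 0.14596
R(2,2) = 0.14596 + (0.14596 − 0.15426)/15 = 0.14541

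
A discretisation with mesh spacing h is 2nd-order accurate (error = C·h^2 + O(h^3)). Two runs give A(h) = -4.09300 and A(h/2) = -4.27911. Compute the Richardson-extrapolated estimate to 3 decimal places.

-4.341

The leading error scales as h^2; refining by a factor of 2 reduces it by 2^2 = 4.
Extrapolated value = (4·A(h/2) − A(h)) / (4 − 1)
= (4·(-4.27911) − (-4.09300)) / 3
= -13.02344 / 3 = -4.34115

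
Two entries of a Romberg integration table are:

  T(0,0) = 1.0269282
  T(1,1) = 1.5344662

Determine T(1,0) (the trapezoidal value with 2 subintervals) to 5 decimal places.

1.40758

From T(1,1) = (4·T(1,0) − T(0,0))/3, solve for T(1,0):
4·T(1,0) = 3·1.5344662 + 1.0269282 = 5.6303268
T(1,0) = 1.4075817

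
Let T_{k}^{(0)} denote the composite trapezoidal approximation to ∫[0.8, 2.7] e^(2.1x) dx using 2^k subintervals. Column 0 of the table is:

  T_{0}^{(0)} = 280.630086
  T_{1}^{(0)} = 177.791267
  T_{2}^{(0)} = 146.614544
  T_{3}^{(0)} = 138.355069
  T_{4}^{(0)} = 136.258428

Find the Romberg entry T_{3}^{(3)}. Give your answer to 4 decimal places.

135.5578

T_{1}^{(1)} = (4·177.791267 − 280.630086) / 3 = 143.511661
T_{2}^{(1)} = (4·146.614544 − 177.791267) / 3 = 136.222303
T_{3}^{(1)} = (4·138.355069 − 146.614544) / 3 = 135.601911
T_{2}^{(2)} = 136.222303 + (136.222303 − 143.511661)/15 = 135.736346
T_{3}^{(2)} = (16·135.601911 − 136.222303) / 15 = 135.560552
T_{3}^{(3)} = (64·135.560552 − 135.736346) / 63 = 135.557762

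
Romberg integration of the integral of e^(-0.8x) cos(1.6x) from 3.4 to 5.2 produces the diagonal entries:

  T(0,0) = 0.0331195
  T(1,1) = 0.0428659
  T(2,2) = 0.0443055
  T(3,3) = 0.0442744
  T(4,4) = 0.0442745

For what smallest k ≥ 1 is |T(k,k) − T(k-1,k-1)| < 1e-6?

|T(1,1) − T(0,0)| = 0.0097464 ≥ 1e-6
|T(2,2) − T(1,1)| = 0.0014396 ≥ 1e-6
|T(3,3) − T(2,2)| = 0.0000311 ≥ 1e-6
|T(4,4) − T(3,3)| = 0.0000001 < 1e-6

k = 4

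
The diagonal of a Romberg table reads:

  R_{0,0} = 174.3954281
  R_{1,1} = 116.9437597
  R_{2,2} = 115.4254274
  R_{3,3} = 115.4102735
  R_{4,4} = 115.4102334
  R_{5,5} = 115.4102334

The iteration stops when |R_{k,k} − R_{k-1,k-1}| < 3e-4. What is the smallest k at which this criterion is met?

k = 4

|R_{1,1} − R_{0,0}| = 57.4516684 ≥ 3e-4
|R_{2,2} − R_{1,1}| = 1.5183323 ≥ 3e-4
|R_{3,3} − R_{2,2}| = 0.0151539 ≥ 3e-4
|R_{4,4} − R_{3,3}| = 0.0000401 < 3e-4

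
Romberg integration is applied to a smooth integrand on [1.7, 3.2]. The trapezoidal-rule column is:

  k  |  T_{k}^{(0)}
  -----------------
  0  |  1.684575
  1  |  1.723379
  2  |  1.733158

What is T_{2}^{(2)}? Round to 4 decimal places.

Richardson extrapolation on the trapezoidal column (denominator 4−1=3):
T_{1}^{(1)} = (4·1.723379 − 1.684575) / 3 = 1.736314
T_{2}^{(1)} = 1.733158 + (1.733158 − 1.723379)/3 = 1.736418
T_{2}^{(2)} = (16·1.736418 − 1.736314) / 15 = 1.736425
(Column j=1 coincides with Simpson's rule on the same nodes.)

1.7364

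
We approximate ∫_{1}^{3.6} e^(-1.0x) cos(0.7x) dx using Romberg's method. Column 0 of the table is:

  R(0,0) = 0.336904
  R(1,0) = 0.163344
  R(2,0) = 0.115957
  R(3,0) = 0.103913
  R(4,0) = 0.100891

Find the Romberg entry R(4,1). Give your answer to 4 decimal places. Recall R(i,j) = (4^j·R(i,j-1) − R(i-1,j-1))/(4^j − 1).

Richardson extrapolation on the trapezoidal column (denominator 4−1=3):
R(4,1) = (4·0.100891 − 0.103913) / 3 = 0.099884

0.0999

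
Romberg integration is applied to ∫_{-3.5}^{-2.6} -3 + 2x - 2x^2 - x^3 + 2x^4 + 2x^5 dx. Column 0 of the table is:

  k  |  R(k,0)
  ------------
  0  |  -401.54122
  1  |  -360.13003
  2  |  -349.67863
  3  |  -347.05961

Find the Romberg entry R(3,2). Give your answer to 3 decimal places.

-346.186

Richardson extrapolation on the trapezoidal column (denominator 4−1=3):
R(2,1) = (4·(-349.67863) − (-360.13003)) / 3 = -346.19483
R(3,1) = (4·(-347.05961) − (-349.67863)) / 3 = -346.18660
R(3,2) = (16·(-346.18660) − (-346.19483)) / 15 = -346.18605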